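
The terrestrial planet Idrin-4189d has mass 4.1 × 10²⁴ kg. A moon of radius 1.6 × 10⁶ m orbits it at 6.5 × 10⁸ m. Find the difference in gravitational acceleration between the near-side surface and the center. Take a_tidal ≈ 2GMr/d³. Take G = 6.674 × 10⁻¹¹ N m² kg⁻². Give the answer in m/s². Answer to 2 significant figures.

3.2 × 10⁻⁶ m/s²

Δa = 2GMr/d³
   = 2 × (6.674 × 10⁻¹¹) × (4.1 × 10²⁴) × (1.6 × 10⁶) / (6.5 × 10⁸)³
   = 3.2 × 10⁻⁶ m/s²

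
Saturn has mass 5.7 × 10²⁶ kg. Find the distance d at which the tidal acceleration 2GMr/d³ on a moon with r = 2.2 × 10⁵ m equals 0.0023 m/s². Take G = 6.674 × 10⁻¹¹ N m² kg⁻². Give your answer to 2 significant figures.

2GMr/d³ = a_tidal  ⇒  d = (2GMr / a_tidal)^(1/3)
d = (2 × 6.674×10⁻¹¹ × (5.7 × 10²⁶) × (2.2 × 10⁵) / (0.0023))^(1/3)
  = 1.9 × 10⁸ m

1.9 × 10⁸ m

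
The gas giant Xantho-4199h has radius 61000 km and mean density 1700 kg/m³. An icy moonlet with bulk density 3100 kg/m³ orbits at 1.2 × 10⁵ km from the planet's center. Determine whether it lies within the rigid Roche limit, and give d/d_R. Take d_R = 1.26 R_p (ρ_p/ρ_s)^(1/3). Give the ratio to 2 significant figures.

d_R = 1.26 × (61000 km) × (1700/3100)^(1/3) = 62910 km
d/d_R = (1.2 × 10⁵) / (62910) = 1.9
Since d/d_R > 1, the body is outside the Roche limit.

outside; d/d_R ≈ 1.9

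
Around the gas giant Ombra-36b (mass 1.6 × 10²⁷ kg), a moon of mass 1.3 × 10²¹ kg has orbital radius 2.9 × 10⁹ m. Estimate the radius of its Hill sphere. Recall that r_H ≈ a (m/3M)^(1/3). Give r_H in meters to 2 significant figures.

1.9 × 10⁷ m

r_H ≈ a (m/3M)^(1/3)
    = (2.9 × 10⁹) × (1.3 × 10²¹ / (3 × 1.6 × 10²⁷))^(1/3)
    = 1.9 × 10⁷ m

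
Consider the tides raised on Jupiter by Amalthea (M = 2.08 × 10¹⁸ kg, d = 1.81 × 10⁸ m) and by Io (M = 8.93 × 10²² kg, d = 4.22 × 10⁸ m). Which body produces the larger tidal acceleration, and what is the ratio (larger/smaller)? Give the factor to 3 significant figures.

Tidal stretch scales as M/d³; compute that for each body.
Amalthea: (2.08 × 10¹⁸) / (1.81 × 10⁸)³ = 3.508 × 10⁻⁷
Io: (8.93 × 10²²) / (4.22 × 10⁸)³ = 1.188 × 10⁻³
Ratio (larger/smaller) = 3390

Io, by a factor of ≈ 3390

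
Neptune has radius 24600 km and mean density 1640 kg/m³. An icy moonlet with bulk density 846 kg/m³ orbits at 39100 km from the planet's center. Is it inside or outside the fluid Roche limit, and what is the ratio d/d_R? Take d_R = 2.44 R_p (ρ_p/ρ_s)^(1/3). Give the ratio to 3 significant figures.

inside; d/d_R ≈ 0.522

d_R = 2.44 × (24600 km) × (1640/846)^(1/3) = 74840 km
d/d_R = (39100) / (74840) = 0.522
Since d/d_R < 1, the body is inside the Roche limit.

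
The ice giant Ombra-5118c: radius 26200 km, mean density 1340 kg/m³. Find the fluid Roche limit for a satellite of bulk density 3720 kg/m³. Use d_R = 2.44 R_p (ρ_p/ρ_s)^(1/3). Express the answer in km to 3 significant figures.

d_R = 2.44 × 26200 km × (1340/3720)^(1/3)
    = 45500 km

45500 km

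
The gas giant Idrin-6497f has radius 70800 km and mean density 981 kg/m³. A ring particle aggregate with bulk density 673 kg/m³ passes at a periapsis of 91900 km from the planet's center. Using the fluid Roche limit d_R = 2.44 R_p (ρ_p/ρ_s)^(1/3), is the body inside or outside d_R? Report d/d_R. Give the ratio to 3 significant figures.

inside; d/d_R ≈ 0.469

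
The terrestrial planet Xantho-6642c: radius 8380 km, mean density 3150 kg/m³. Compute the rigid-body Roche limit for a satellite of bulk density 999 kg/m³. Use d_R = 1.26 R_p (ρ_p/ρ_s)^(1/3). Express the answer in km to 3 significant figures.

15500 km

d_R = 1.26 × 8380 km × (3150/999)^(1/3)
    = 15500 km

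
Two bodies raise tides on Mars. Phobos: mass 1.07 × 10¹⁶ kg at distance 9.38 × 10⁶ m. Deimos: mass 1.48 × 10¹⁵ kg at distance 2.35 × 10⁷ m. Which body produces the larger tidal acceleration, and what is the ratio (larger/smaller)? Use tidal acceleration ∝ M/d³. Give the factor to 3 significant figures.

Phobos, by a factor of ≈ 114

Tidal stretch scales as M/d³; compute that for each body.
Phobos: (1.07 × 10¹⁶) / (9.38 × 10⁶)³ = 1.297 × 10⁻⁵
Deimos: (1.48 × 10¹⁵) / (2.35 × 10⁷)³ = 1.140 × 10⁻⁷
Ratio (larger/smaller) = 114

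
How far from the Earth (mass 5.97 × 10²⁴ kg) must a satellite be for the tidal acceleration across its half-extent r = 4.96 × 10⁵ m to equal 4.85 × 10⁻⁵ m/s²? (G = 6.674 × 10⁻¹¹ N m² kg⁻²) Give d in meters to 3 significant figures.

2.01 × 10⁸ m

2GMr/d³ = a_tidal  ⇒  d = (2GMr / a_tidal)^(1/3)
d = (2 × 6.674×10⁻¹¹ × (5.97 × 10²⁴) × (4.96 × 10⁵) / (4.85 × 10⁻⁵))^(1/3)
  = 2.01 × 10⁸ m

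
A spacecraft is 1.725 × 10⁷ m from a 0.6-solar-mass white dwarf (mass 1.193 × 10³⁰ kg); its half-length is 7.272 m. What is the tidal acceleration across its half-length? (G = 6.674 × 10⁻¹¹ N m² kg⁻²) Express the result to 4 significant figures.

Since r ≪ d, expand the inverse-square field across one radius to get the leading 2GMr/d³ term.
Δg = 2GMr/d³
   = 2 × (6.674 × 10⁻¹¹) × (1.193 × 10³⁰) × (7.272) / (1.725 × 10⁷)³
   = 2.256 × 10⁻¹ m/s²

2.256 × 10⁻¹ m/s²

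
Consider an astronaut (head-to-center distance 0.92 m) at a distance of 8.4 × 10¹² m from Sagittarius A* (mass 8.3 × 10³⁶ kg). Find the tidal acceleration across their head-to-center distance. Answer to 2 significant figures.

1.7 × 10⁻¹² m/s²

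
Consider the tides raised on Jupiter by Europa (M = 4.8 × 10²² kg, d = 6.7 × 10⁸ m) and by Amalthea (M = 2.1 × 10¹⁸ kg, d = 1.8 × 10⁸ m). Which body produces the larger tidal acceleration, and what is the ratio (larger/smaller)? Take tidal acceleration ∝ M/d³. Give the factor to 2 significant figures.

Europa, by a factor of ≈ 440

Tidal stretch scales as M/d³; compute that for each body.
Europa: (4.8 × 10²²) / (6.7 × 10⁸)³ = 1.596 × 10⁻⁴
Amalthea: (2.1 × 10¹⁸) / (1.8 × 10⁸)³ = 3.601 × 10⁻⁷
Ratio (larger/smaller) = 440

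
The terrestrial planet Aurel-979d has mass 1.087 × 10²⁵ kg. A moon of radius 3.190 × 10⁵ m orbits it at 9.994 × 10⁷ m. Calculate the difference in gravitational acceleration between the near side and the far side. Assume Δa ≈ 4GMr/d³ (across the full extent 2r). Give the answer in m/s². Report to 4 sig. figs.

9.274 × 10⁻⁴ m/s²

a_tidal = 4GMr/d³
        = 4 × (6.674 × 10⁻¹¹) × (1.087 × 10²⁵) × (3.190 × 10⁵) / (9.994 × 10⁷)³
        = 9.274 × 10⁻⁴ m/s²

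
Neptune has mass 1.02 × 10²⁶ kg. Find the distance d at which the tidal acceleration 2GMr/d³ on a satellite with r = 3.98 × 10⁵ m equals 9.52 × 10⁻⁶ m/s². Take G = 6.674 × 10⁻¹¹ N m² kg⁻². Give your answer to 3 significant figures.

2GMr/d³ = a_tidal  ⇒  d = (2GMr / a_tidal)^(1/3)
d = (2 × 6.674×10⁻¹¹ × (1.02 × 10²⁶) × (3.98 × 10⁵) / (9.52 × 10⁻⁶))^(1/3)
  = 8.29 × 10⁸ m

8.29 × 10⁸ m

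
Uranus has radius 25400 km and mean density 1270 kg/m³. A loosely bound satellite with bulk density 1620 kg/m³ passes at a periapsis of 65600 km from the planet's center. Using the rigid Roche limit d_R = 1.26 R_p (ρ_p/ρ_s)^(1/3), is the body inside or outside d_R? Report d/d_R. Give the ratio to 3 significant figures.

d_R = 1.26 × (25400 km) × (1270/1620)^(1/3) = 29510 km
d/d_R = (65600) / (29510) = 2.22
Since d/d_R > 1, the body is outside the Roche limit.

outside; d/d_R ≈ 2.22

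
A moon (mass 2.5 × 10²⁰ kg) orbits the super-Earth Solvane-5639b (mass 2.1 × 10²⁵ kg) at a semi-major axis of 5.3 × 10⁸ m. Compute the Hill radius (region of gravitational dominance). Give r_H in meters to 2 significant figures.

r_H ≈ a (m/3M)^(1/3)
    = (5.3 × 10⁸) × (2.5 × 10²⁰ / (3 × 2.1 × 10²⁵))^(1/3)
    = 8.4 × 10⁶ m

8.4 × 10⁶ m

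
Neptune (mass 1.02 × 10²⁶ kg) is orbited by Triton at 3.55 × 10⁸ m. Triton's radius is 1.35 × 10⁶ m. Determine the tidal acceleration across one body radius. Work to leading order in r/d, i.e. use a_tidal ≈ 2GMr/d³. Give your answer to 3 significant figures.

4.11 × 10⁻⁴ m/s²

Differencing GM/(d−r)² and GM/d² to first order in r/d gives 2GMr/d³.
a_tidal = 2GMr/d³
        = 2 × (6.674 × 10⁻¹¹) × (1.02 × 10²⁶) × (1.35 × 10⁶) / (3.55 × 10⁸)³
        = 4.11 × 10⁻⁴ m/s²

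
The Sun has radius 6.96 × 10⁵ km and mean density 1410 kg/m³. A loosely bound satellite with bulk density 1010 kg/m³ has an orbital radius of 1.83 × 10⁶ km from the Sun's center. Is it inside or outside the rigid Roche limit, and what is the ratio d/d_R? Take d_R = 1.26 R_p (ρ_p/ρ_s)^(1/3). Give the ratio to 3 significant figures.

d_R = 1.26 × (6.96 × 10⁵ km) × (1410/1010)^(1/3) = 9.801 × 10⁵ km
d/d_R = (1.83 × 10⁶) / (9.801 × 10⁵) = 1.87
Since d/d_R > 1, the body is outside the Roche limit.

outside; d/d_R ≈ 1.87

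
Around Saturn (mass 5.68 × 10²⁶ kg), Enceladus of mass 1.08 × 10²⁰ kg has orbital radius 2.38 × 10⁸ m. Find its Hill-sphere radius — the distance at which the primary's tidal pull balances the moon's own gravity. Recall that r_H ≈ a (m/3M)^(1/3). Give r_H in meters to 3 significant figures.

9.49 × 10⁵ m

r_H ≈ a (m/3M)^(1/3)
    = (2.38 × 10⁸) × (1.08 × 10²⁰ / (3 × 5.68 × 10²⁶))^(1/3)
    = 9.49 × 10⁵ m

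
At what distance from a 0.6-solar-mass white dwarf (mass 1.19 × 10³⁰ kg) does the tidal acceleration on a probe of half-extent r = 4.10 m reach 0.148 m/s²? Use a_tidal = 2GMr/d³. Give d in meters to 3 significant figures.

2GMr/d³ = a_tidal  ⇒  d = (2GMr / a_tidal)^(1/3)
d = (2 × 6.674×10⁻¹¹ × (1.19 × 10³⁰) × (4.10) / (0.148))^(1/3)
  = 1.64 × 10⁷ m

1.64 × 10⁷ m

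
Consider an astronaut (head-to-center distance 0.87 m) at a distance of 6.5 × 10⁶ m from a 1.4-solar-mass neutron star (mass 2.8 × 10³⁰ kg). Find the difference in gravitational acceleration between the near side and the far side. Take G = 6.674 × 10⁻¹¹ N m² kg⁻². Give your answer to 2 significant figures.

a_tidal = 4GMr/d³
        = 4 × (6.674 × 10⁻¹¹) × (2.8 × 10³⁰) × (0.87) / (6.5 × 10⁶)³
        = 2.4 m/s²

2.4 m/s²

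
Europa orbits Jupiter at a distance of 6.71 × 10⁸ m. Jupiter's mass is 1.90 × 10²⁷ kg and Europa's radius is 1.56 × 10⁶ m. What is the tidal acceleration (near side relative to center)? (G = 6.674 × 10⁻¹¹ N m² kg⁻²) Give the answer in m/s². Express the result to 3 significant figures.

1.31 × 10⁻³ m/s²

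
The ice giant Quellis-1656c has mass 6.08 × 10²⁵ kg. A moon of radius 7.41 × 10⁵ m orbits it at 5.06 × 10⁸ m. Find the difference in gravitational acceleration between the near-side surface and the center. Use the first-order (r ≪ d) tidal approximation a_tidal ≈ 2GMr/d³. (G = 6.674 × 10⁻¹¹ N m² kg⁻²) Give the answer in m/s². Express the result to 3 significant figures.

Δg = 2GMr/d³
   = 2 × (6.674 × 10⁻¹¹) × (6.08 × 10²⁵) × (7.41 × 10⁵) / (5.06 × 10⁸)³
   = 4.64 × 10⁻⁵ m/s²

4.64 × 10⁻⁵ m/s²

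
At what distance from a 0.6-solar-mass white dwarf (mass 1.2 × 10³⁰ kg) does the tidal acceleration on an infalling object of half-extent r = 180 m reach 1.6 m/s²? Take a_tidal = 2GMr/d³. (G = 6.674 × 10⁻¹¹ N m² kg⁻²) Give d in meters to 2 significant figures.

2GMr/d³ = a_tidal  ⇒  d = (2GMr / a_tidal)^(1/3)
d = (2 × 6.674×10⁻¹¹ × (1.2 × 10³⁰) × (180) / (1.6))^(1/3)
  = 2.6 × 10⁷ m

2.6 × 10⁷ m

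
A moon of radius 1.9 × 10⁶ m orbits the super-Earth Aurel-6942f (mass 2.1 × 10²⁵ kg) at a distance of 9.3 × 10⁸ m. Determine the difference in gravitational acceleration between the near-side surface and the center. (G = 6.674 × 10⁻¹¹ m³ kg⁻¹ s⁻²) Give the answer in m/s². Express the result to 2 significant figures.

6.6 × 10⁻⁶ m/s²

Since r ≪ d, expand the inverse-square field across one radius to get the leading 2GMr/d³ term.
a_tidal = 2GMr/d³
        = 2 × (6.674 × 10⁻¹¹) × (2.1 × 10²⁵) × (1.9 × 10⁶) / (9.3 × 10⁸)³
        = 6.6 × 10⁻⁶ m/s²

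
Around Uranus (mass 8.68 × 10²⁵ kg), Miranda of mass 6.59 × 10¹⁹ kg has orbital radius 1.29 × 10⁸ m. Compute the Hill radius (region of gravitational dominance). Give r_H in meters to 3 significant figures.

8.16 × 10⁵ m

r_H ≈ a (m/3M)^(1/3)
    = (1.29 × 10⁸) × (6.59 × 10¹⁹ / (3 × 8.68 × 10²⁵))^(1/3)
    = 8.16 × 10⁵ m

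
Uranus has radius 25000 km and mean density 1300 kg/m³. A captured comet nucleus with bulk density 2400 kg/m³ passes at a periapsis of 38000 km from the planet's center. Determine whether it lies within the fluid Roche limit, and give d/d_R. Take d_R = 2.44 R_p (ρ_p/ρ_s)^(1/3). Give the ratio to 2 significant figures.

inside; d/d_R ≈ 0.76

d_R = 2.44 × (25000 km) × (1300/2400)^(1/3) = 49720 km
d/d_R = (38000) / (49720) = 0.76
Since d/d_R < 1, the body is inside the Roche limit.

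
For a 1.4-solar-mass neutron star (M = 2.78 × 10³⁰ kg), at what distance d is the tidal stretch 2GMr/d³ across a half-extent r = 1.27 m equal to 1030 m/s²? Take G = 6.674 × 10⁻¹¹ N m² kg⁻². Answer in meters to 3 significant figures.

7.71 × 10⁵ m

2GMr/d³ = a_tidal  ⇒  d = (2GMr / a_tidal)^(1/3)
d = (2 × 6.674×10⁻¹¹ × (2.78 × 10³⁰) × (1.27) / (1030))^(1/3)
  = 7.71 × 10⁵ m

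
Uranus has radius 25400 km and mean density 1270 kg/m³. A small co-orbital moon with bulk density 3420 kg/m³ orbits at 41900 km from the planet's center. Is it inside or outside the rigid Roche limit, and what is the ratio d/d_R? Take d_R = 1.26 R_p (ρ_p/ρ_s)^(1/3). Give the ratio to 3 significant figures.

d_R = 1.26 × (25400 km) × (1270/3420)^(1/3) = 23000 km
d/d_R = (41900) / (23000) = 1.82
Since d/d_R > 1, the body is outside the Roche limit.

outside; d/d_R ≈ 1.82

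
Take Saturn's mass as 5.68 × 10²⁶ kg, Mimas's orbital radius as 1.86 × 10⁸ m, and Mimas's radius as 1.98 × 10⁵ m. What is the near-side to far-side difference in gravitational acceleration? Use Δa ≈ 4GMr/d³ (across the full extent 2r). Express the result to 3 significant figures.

The field gradient is 2GM/d³; across the full diameter 2r the difference is 4GMr/d³.
Δg = 4GMr/d³
   = 4 × (6.674 × 10⁻¹¹) × (5.68 × 10²⁶) × (1.98 × 10⁵) / (1.86 × 10⁸)³
   = 4.67 × 10⁻³ m/s²

4.67 × 10⁻³ m/s²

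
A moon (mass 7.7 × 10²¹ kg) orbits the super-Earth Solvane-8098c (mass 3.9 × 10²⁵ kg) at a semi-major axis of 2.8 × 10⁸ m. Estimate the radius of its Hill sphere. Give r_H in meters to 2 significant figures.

r_H ≈ a (m/3M)^(1/3)
    = (2.8 × 10⁸) × (7.7 × 10²¹ / (3 × 3.9 × 10²⁵))^(1/3)
    = 1.1 × 10⁷ m

1.1 × 10⁷ m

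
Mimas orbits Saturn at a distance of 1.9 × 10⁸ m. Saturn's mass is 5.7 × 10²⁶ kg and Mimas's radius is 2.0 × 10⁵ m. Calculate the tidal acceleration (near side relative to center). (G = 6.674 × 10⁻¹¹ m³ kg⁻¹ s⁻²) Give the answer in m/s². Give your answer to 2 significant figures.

2.2 × 10⁻³ m/s²

Δa = 2GMr/d³
   = 2 × (6.674 × 10⁻¹¹) × (5.7 × 10²⁶) × (2.0 × 10⁵) / (1.9 × 10⁸)³
   = 2.2 × 10⁻³ m/s²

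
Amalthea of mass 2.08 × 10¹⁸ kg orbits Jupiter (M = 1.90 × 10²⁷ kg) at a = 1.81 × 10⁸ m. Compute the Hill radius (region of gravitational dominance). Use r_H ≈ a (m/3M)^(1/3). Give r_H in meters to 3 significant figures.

r_H ≈ a (m/3M)^(1/3)
    = (1.81 × 10⁸) × (2.08 × 10¹⁸ / (3 × 1.90 × 10²⁷))^(1/3)
    = 1.29 × 10⁵ m

1.29 × 10⁵ m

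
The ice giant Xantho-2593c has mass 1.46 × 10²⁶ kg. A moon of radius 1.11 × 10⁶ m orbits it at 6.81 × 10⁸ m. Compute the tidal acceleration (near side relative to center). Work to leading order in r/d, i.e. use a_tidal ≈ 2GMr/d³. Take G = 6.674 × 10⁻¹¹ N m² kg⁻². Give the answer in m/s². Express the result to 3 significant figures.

Δg = 2GMr/d³
   = 2 × (6.674 × 10⁻¹¹) × (1.46 × 10²⁶) × (1.11 × 10⁶) / (6.81 × 10⁸)³
   = 6.85 × 10⁻⁵ m/s²

6.85 × 10⁻⁵ m/s²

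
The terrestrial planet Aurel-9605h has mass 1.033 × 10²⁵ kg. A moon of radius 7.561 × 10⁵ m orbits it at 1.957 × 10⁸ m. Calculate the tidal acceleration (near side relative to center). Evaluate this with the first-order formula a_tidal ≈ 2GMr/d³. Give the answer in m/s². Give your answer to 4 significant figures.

1.391 × 10⁻⁴ m/s²

a_tidal = 2GMr/d³
        = 2 × (6.674 × 10⁻¹¹) × (1.033 × 10²⁵) × (7.561 × 10⁵) / (1.957 × 10⁸)³
        = 1.391 × 10⁻⁴ m/s²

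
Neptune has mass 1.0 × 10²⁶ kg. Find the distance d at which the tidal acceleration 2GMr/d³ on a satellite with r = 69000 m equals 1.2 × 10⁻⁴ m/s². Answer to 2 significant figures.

2GMr/d³ = a_tidal  ⇒  d = (2GMr / a_tidal)^(1/3)
d = (2 × 6.674×10⁻¹¹ × (1.0 × 10²⁶) × (69000) / (1.2 × 10⁻⁴))^(1/3)
  = 2.0 × 10⁸ m

2.0 × 10⁸ m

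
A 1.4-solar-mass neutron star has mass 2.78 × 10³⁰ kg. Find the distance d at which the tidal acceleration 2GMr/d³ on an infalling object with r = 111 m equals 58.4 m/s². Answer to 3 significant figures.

8.90 × 10⁶ m

2GMr/d³ = a_tidal  ⇒  d = (2GMr / a_tidal)^(1/3)
d = (2 × 6.674×10⁻¹¹ × (2.78 × 10³⁰) × (111) / (58.4))^(1/3)
  = 8.90 × 10⁶ m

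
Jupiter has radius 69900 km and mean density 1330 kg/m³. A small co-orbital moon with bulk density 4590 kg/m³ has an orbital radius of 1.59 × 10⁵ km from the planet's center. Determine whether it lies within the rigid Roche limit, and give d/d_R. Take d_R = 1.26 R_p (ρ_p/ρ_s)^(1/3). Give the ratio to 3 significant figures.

outside; d/d_R ≈ 2.73

d_R = 1.26 × (69900 km) × (1330/4590)^(1/3) = 58280 km
d/d_R = (1.59 × 10⁵) / (58280) = 2.73
Since d/d_R > 1, the body is outside the Roche limit.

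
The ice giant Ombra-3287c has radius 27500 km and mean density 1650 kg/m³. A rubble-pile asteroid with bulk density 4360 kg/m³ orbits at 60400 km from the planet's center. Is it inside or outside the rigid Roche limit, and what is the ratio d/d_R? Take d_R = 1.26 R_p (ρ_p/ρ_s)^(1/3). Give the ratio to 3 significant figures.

d_R = 1.26 × (27500 km) × (1650/4360)^(1/3) = 25060 km
d/d_R = (60400) / (25060) = 2.41
Since d/d_R > 1, the body is outside the Roche limit.

outside; d/d_R ≈ 2.41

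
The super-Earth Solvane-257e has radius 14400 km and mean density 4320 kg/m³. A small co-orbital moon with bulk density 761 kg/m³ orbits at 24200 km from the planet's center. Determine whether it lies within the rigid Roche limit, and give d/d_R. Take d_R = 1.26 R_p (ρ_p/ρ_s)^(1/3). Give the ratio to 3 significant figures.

d_R = 1.26 × (14400 km) × (4320/761)^(1/3) = 32370 km
d/d_R = (24200) / (32370) = 0.748
Since d/d_R < 1, the body is inside the Roche limit.

inside; d/d_R ≈ 0.748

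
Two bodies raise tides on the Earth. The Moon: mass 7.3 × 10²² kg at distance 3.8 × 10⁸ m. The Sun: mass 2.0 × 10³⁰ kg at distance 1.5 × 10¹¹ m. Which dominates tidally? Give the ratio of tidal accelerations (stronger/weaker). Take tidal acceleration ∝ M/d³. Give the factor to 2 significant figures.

The Moon, by a factor of ≈ 2.2

Tidal stretch scales as M/d³; compute that for each body.
The Moon: (7.3 × 10²²) / (3.8 × 10⁸)³ = 1.330 × 10⁻³
The Sun: (2.0 × 10³⁰) / (1.5 × 10¹¹)³ = 5.926 × 10⁻⁴
Ratio (larger/smaller) = 2.2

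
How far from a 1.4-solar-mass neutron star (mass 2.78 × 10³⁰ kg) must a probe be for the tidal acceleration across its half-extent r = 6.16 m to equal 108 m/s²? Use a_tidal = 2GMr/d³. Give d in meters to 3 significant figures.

2.77 × 10⁶ m

2GMr/d³ = a_tidal  ⇒  d = (2GMr / a_tidal)^(1/3)
d = (2 × 6.674×10⁻¹¹ × (2.78 × 10³⁰) × (6.16) / (108))^(1/3)
  = 2.77 × 10⁶ m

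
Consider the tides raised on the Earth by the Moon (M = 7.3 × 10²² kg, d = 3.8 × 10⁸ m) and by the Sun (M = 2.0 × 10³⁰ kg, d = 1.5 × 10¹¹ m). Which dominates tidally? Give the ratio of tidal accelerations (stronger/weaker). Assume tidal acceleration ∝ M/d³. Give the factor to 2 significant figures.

The Moon, by a factor of ≈ 2.2

Tidal acceleration ∝ M/d³, so compare M/d³ for each.
The Moon: (7.3 × 10²²) / (3.8 × 10⁸)³ = 1.330 × 10⁻³
The Sun: (2.0 × 10³⁰) / (1.5 × 10¹¹)³ = 5.926 × 10⁻⁴
Ratio (larger/smaller) = 2.2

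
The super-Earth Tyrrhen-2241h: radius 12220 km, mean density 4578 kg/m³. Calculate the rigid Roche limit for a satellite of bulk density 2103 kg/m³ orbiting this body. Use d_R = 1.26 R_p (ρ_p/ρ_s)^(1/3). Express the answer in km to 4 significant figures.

19960 km

d_R = 1.26 × 12220 km × (4578/2103)^(1/3)
    = 19960 km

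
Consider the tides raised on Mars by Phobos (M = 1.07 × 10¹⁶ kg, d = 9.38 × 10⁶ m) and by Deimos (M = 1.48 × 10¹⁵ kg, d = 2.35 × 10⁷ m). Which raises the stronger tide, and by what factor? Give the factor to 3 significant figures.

Tidal acceleration ∝ M/d³, so compare M/d³ for each.
Phobos: (1.07 × 10¹⁶) / (9.38 × 10⁶)³ = 1.297 × 10⁻⁵
Deimos: (1.48 × 10¹⁵) / (2.35 × 10⁷)³ = 1.140 × 10⁻⁷
Ratio (larger/smaller) = 114

Phobos, by a factor of ≈ 114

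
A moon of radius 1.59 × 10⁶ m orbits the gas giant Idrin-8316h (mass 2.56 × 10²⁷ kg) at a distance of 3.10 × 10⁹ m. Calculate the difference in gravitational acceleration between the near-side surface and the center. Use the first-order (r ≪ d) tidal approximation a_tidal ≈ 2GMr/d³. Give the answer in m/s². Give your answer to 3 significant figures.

1.82 × 10⁻⁵ m/s²

Δa = 2GMr/d³
   = 2 × (6.674 × 10⁻¹¹) × (2.56 × 10²⁷) × (1.59 × 10⁶) / (3.10 × 10⁹)³
   = 1.82 × 10⁻⁵ m/s²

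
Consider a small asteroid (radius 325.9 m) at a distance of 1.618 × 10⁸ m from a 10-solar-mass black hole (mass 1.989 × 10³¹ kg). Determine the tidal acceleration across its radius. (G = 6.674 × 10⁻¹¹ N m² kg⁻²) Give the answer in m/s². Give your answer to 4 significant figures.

Δg = 2GMr/d³
   = 2 × (6.674 × 10⁻¹¹) × (1.989 × 10³¹) × (325.9) / (1.618 × 10⁸)³
   = 2.043 × 10⁻¹ m/s²

2.043 × 10⁻¹ m/s²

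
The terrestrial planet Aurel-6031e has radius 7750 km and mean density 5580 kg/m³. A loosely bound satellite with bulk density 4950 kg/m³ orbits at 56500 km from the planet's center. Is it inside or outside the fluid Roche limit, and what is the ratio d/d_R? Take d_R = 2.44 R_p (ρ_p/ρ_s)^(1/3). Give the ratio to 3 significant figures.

outside; d/d_R ≈ 2.87

d_R = 2.44 × (7750 km) × (5580/4950)^(1/3) = 19680 km
d/d_R = (56500) / (19680) = 2.87
Since d/d_R > 1, the body is outside the Roche limit.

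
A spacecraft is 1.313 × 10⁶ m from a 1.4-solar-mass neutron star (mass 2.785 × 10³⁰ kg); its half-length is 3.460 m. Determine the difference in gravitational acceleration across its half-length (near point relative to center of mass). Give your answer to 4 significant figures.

5.682 × 10² m/s²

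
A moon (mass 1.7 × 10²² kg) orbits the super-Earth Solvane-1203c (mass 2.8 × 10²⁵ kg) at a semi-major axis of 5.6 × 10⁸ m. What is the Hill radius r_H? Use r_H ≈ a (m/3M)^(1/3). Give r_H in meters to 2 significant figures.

3.3 × 10⁷ m

r_H ≈ a (m/3M)^(1/3)
    = (5.6 × 10⁸) × (1.7 × 10²² / (3 × 2.8 × 10²⁵))^(1/3)
    = 3.3 × 10⁷ m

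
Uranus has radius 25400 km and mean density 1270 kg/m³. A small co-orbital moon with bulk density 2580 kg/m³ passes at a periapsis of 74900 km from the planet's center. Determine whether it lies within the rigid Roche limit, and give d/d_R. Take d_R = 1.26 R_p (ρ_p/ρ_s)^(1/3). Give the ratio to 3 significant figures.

d_R = 1.26 × (25400 km) × (1270/2580)^(1/3) = 25270 km
d/d_R = (74900) / (25270) = 2.96
Since d/d_R > 1, the body is outside the Roche limit.

outside; d/d_R ≈ 2.96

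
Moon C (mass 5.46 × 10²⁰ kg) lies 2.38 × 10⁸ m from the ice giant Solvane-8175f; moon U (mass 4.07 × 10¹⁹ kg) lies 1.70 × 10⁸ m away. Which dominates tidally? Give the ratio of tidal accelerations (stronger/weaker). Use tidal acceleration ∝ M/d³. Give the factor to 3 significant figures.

Tidal stretch scales as M/d³; compute that for each body.
Moon C: (5.46 × 10²⁰) / (2.38 × 10⁸)³ = 4.050 × 10⁻⁵
Moon U: (4.07 × 10¹⁹) / (1.70 × 10⁸)³ = 8.284 × 10⁻⁶
Ratio (larger/smaller) = 4.89

Moon C, by a factor of ≈ 4.89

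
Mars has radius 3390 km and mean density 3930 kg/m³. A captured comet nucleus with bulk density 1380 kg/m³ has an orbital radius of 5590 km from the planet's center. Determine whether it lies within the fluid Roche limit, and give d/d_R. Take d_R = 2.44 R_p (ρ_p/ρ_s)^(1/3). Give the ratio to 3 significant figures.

inside; d/d_R ≈ 0.477

d_R = 2.44 × (3390 km) × (3930/1380)^(1/3) = 11720 km
d/d_R = (5590) / (11720) = 0.477
Since d/d_R < 1, the body is inside the Roche limit.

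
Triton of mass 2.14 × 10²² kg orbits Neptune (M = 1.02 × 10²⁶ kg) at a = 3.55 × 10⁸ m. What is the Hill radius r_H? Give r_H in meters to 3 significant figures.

1.46 × 10⁷ m

r_H ≈ a (m/3M)^(1/3)
    = (3.55 × 10⁸) × (2.14 × 10²² / (3 × 1.02 × 10²⁶))^(1/3)
    = 1.46 × 10⁷ m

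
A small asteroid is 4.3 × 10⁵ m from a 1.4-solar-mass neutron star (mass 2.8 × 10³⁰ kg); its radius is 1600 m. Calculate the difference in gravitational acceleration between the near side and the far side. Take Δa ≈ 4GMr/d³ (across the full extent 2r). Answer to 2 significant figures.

Near-to-far spans 2r, so the tidal difference is twice the near-to-center value: 4GMr/d³.
a_tidal = 4GMr/d³
        = 4 × (6.674 × 10⁻¹¹) × (2.8 × 10³⁰) × (1600) / (4.3 × 10⁵)³
        = 1.5 × 10⁷ m/s²

1.5 × 10⁷ m/s²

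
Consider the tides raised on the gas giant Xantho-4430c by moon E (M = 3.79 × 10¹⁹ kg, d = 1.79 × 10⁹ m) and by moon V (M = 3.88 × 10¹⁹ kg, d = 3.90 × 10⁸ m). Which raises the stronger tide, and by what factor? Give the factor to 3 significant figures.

Moon V, by a factor of ≈ 99.0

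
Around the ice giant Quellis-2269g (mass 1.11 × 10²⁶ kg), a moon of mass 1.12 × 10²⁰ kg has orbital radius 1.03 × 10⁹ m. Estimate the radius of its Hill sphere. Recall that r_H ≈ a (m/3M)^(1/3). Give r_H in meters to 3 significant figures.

7.16 × 10⁶ m

r_H ≈ a (m/3M)^(1/3)
    = (1.03 × 10⁹) × (1.12 × 10²⁰ / (3 × 1.11 × 10²⁶))^(1/3)
    = 7.16 × 10⁶ m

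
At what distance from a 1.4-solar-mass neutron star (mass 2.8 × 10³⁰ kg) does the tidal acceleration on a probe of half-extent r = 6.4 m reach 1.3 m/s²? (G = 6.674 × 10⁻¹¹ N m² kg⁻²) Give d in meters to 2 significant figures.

2GMr/d³ = a_tidal  ⇒  d = (2GMr / a_tidal)^(1/3)
d = (2 × 6.674×10⁻¹¹ × (2.8 × 10³⁰) × (6.4) / (1.3))^(1/3)
  = 1.2 × 10⁷ m

1.2 × 10⁷ m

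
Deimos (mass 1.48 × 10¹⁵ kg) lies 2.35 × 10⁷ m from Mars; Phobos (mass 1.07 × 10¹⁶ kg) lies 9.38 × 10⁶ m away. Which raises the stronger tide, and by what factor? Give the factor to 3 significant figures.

Phobos, by a factor of ≈ 114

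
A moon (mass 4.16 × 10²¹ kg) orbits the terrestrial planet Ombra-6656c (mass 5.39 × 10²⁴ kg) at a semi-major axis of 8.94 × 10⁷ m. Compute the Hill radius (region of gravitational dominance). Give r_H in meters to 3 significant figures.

5.69 × 10⁶ m

r_H ≈ a (m/3M)^(1/3)
    = (8.94 × 10⁷) × (4.16 × 10²¹ / (3 × 5.39 × 10²⁴))^(1/3)
    = 5.69 × 10⁶ m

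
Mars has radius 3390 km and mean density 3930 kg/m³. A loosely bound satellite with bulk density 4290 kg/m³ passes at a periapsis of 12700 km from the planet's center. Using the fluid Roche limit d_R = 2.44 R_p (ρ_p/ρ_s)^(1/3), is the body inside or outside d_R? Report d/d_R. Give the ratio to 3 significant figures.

d_R = 2.44 × (3390 km) × (3930/4290)^(1/3) = 8033 km
d/d_R = (12700) / (8033) = 1.58
Since d/d_R > 1, the body is outside the Roche limit.

outside; d/d_R ≈ 1.58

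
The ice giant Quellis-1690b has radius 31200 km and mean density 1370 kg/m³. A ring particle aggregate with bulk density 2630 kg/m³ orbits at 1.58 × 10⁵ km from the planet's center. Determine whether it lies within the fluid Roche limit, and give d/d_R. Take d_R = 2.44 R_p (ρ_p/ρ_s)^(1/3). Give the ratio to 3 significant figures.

outside; d/d_R ≈ 2.58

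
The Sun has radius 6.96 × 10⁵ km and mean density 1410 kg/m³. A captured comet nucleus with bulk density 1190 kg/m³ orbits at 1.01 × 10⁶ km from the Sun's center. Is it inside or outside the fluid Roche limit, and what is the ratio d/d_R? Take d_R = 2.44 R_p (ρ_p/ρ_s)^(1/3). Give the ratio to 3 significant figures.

inside; d/d_R ≈ 0.562

d_R = 2.44 × (6.96 × 10⁵ km) × (1410/1190)^(1/3) = 1.797 × 10⁶ km
d/d_R = (1.01 × 10⁶) / (1.797 × 10⁶) = 0.562
Since d/d_R < 1, the body is inside the Roche limit.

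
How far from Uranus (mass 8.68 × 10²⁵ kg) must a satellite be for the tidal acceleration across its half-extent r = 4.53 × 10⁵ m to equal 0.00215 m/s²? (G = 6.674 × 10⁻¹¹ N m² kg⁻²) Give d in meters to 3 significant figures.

1.35 × 10⁸ m

2GMr/d³ = a_tidal  ⇒  d = (2GMr / a_tidal)^(1/3)
d = (2 × 6.674×10⁻¹¹ × (8.68 × 10²⁵) × (4.53 × 10⁵) / (0.00215))^(1/3)
  = 1.35 × 10⁸ m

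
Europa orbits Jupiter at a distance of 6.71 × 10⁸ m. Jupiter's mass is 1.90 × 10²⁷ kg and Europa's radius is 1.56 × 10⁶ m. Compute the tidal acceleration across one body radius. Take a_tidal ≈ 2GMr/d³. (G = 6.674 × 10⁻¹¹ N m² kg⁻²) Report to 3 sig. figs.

1.31 × 10⁻³ m/s²

Δg = 2GMr/d³
   = 2 × (6.674 × 10⁻¹¹) × (1.90 × 10²⁷) × (1.56 × 10⁶) / (6.71 × 10⁸)³
   = 1.31 × 10⁻³ m/s²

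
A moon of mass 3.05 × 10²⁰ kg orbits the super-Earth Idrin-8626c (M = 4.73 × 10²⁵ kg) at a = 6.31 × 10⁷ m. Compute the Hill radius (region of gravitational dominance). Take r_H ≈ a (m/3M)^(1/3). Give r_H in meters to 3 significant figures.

8.14 × 10⁵ m

r_H ≈ a (m/3M)^(1/3)
    = (6.31 × 10⁷) × (3.05 × 10²⁰ / (3 × 4.73 × 10²⁵))^(1/3)
    = 8.14 × 10⁵ m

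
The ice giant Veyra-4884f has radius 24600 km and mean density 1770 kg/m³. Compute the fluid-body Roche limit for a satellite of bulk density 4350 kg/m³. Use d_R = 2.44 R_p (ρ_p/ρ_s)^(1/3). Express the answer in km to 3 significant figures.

d_R = 2.44 × 24600 km × (1770/4350)^(1/3)
    = 44500 km

44500 km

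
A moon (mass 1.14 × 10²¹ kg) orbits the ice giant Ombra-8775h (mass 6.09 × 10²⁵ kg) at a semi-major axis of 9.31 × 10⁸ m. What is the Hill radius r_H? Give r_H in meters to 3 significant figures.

r_H ≈ a (m/3M)^(1/3)
    = (9.31 × 10⁸) × (1.14 × 10²¹ / (3 × 6.09 × 10²⁵))^(1/3)
    = 1.71 × 10⁷ m

1.71 × 10⁷ m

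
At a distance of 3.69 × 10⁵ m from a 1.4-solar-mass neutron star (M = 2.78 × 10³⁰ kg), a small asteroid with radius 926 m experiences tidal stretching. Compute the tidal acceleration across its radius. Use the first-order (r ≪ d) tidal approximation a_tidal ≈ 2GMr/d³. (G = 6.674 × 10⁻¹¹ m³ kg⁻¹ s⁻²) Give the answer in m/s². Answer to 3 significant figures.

a_tidal = 2GMr/d³
        = 2 × (6.674 × 10⁻¹¹) × (2.78 × 10³⁰) × (926) / (3.69 × 10⁵)³
        = 6.84 × 10⁶ m/s²

6.84 × 10⁶ m/s²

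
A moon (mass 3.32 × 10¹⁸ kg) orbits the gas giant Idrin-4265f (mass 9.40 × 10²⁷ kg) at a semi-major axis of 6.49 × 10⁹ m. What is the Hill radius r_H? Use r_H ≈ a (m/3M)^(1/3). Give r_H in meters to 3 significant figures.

r_H ≈ a (m/3M)^(1/3)
    = (6.49 × 10⁹) × (3.32 × 10¹⁸ / (3 × 9.40 × 10²⁷))^(1/3)
    = 3.18 × 10⁶ m

3.18 × 10⁶ m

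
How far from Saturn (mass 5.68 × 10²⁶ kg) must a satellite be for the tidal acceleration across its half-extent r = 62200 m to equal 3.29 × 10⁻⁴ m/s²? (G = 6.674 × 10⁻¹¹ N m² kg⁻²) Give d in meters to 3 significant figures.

2GMr/d³ = a_tidal  ⇒  d = (2GMr / a_tidal)^(1/3)
d = (2 × 6.674×10⁻¹¹ × (5.68 × 10²⁶) × (62200) / (3.29 × 10⁻⁴))^(1/3)
  = 2.43 × 10⁸ m

2.43 × 10⁸ m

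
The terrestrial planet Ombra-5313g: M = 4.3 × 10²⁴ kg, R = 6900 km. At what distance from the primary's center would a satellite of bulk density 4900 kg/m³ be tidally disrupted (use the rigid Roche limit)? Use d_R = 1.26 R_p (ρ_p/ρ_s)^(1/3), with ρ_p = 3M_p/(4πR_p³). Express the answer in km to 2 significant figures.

7500 km

ρ_p = 3M_p/(4πR_p³) = 3 × (4.3 × 10²⁴) / (4π × (6.9 × 10⁶ m)³) = 3100 kg/m³
d_R = 1.26 × 6900 km × (3100/4900)^(1/3)
    = 7500 km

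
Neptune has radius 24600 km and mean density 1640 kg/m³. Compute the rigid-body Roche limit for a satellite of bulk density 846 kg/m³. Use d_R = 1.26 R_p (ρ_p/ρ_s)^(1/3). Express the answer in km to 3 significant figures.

38600 km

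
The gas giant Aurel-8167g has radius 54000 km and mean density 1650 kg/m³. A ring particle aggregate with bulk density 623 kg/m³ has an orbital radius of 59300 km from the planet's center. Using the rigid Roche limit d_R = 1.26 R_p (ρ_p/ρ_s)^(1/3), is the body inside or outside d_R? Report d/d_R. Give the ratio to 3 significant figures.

d_R = 1.26 × (54000 km) × (1650/623)^(1/3) = 94140 km
d/d_R = (59300) / (94140) = 0.630
Since d/d_R < 1, the body is inside the Roche limit.

inside; d/d_R ≈ 0.630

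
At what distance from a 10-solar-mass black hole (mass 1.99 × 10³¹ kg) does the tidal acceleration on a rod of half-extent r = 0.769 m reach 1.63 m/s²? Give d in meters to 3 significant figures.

2GMr/d³ = a_tidal  ⇒  d = (2GMr / a_tidal)^(1/3)
d = (2 × 6.674×10⁻¹¹ × (1.99 × 10³¹) × (0.769) / (1.63))^(1/3)
  = 1.08 × 10⁷ m

1.08 × 10⁷ m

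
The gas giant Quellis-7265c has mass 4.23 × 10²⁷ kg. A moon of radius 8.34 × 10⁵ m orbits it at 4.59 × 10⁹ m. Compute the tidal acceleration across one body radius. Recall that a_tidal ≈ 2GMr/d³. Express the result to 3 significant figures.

Δg = 2GMr/d³
   = 2 × (6.674 × 10⁻¹¹) × (4.23 × 10²⁷) × (8.34 × 10⁵) / (4.59 × 10⁹)³
   = 4.87 × 10⁻⁶ m/s²

4.87 × 10⁻⁶ m/s²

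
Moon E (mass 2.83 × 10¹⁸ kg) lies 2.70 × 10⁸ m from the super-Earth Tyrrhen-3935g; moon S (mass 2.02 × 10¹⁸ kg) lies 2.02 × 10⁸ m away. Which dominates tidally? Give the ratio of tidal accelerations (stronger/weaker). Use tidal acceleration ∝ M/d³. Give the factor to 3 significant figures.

Tidal acceleration ∝ M/d³, so compare M/d³ for each.
Moon E: (2.83 × 10¹⁸) / (2.70 × 10⁸)³ = 1.438 × 10⁻⁷
Moon S: (2.02 × 10¹⁸) / (2.02 × 10⁸)³ = 2.451 × 10⁻⁷
Ratio (larger/smaller) = 1.70

Moon S, by a factor of ≈ 1.70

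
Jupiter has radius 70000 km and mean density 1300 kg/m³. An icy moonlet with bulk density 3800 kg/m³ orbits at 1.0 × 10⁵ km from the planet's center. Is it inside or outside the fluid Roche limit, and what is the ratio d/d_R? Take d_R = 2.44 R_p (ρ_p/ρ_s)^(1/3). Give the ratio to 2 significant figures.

d_R = 2.44 × (70000 km) × (1300/3800)^(1/3) = 1.195 × 10⁵ km
d/d_R = (1.0 × 10⁵) / (1.195 × 10⁵) = 0.84
Since d/d_R < 1, the body is inside the Roche limit.

inside; d/d_R ≈ 0.84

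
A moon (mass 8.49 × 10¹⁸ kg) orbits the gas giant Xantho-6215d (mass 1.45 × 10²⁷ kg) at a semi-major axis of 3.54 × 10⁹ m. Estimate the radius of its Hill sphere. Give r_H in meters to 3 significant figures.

r_H ≈ a (m/3M)^(1/3)
    = (3.54 × 10⁹) × (8.49 × 10¹⁸ / (3 × 1.45 × 10²⁷))^(1/3)
    = 4.42 × 10⁶ m

4.42 × 10⁶ m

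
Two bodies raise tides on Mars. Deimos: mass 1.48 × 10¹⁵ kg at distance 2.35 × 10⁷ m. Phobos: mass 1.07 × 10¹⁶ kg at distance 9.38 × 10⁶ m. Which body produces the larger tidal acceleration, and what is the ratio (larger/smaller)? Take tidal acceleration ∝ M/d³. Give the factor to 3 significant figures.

Phobos, by a factor of ≈ 114

The tide-raising term goes as M/d³ (the gradient of a 1/d² field).
Deimos: (1.48 × 10¹⁵) / (2.35 × 10⁷)³ = 1.140 × 10⁻⁷
Phobos: (1.07 × 10¹⁶) / (9.38 × 10⁶)³ = 1.297 × 10⁻⁵
Ratio (larger/smaller) = 114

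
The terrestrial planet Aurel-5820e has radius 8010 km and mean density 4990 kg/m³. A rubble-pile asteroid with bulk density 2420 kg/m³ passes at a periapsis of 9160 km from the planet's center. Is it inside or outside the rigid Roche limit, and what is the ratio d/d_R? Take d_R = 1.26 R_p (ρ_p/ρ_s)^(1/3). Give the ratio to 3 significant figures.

inside; d/d_R ≈ 0.713

d_R = 1.26 × (8010 km) × (4990/2420)^(1/3) = 12850 km
d/d_R = (9160) / (12850) = 0.713
Since d/d_R < 1, the body is inside the Roche limit.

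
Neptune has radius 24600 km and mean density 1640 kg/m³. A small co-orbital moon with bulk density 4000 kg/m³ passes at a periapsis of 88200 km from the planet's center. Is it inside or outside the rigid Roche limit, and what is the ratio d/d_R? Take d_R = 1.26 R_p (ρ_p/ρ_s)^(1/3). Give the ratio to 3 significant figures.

outside; d/d_R ≈ 3.83

d_R = 1.26 × (24600 km) × (1640/4000)^(1/3) = 23030 km
d/d_R = (88200) / (23030) = 3.83
Since d/d_R > 1, the body is outside the Roche limit.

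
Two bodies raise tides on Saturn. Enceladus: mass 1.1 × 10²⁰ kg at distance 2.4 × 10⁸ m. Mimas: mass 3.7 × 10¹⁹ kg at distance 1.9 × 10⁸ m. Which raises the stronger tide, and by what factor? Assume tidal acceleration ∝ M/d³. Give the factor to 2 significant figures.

Tidal stretch scales as M/d³; compute that for each body.
Enceladus: (1.1 × 10²⁰) / (2.4 × 10⁸)³ = 7.957 × 10⁻⁶
Mimas: (3.7 × 10¹⁹) / (1.9 × 10⁸)³ = 5.394 × 10⁻⁶
Ratio (larger/smaller) = 1.5

Enceladus, by a factor of ≈ 1.5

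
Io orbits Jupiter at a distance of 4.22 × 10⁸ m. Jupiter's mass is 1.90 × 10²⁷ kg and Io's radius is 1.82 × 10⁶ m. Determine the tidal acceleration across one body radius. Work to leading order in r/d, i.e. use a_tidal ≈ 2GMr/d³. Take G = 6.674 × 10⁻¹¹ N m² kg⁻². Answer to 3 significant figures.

6.14 × 10⁻³ m/s²

The tidal stretch is the gradient of GM/d² times the body's extent r, hence the 1/d³ dependence.
Δa = 2GMr/d³
   = 2 × (6.674 × 10⁻¹¹) × (1.90 × 10²⁷) × (1.82 × 10⁶) / (4.22 × 10⁸)³
   = 6.14 × 10⁻³ m/s²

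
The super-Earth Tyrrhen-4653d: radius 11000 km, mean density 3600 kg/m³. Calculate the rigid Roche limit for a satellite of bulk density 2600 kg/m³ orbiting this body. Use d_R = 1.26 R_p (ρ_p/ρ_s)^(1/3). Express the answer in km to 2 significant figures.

15000 km

d_R = 1.26 × 11000 km × (3600/2600)^(1/3)
    = 15000 km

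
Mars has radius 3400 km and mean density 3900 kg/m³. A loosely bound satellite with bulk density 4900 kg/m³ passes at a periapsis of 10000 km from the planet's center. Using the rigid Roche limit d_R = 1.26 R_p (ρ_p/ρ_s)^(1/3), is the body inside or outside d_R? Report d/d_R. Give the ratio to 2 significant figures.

outside; d/d_R ≈ 2.5

d_R = 1.26 × (3400 km) × (3900/4900)^(1/3) = 3970 km
d/d_R = (10000) / (3970) = 2.5
Since d/d_R > 1, the body is outside the Roche limit.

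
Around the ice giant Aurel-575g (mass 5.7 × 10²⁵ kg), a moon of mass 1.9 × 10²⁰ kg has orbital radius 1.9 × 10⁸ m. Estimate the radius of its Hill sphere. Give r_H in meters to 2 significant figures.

2.0 × 10⁶ m

r_H ≈ a (m/3M)^(1/3)
    = (1.9 × 10⁸) × (1.9 × 10²⁰ / (3 × 5.7 × 10²⁵))^(1/3)
    = 2.0 × 10⁶ m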